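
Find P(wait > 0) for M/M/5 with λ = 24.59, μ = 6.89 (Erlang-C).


a = λ/μ = 3.5689; ρ = a/5 = 0.7138
P₀ = 0.023734 (from M/M/c formula)
C(c,a) = [a^c/(c!(1−ρ))]·P₀ = [579.02396/(120·0.2862)]·0.023734
= 16.85884·0.023734 = 0.400135

Final: 0.400135


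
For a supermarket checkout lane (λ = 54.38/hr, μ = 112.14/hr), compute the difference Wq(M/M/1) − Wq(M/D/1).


ρ = 54.38/112.14 = 0.4849
Wq(M/M/1) = ρ/(μ−λ) = 0.4849/57.76 = 0.008396 hr
Wq(M/D/1) = ρ/(2(μ−λ)) = 0.004198 hr
Savings = 0.008396 − 0.004198 = 0.004198 hr

Final: 0.004198 hr


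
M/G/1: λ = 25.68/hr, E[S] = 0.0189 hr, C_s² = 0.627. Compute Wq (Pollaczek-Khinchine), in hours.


ρ = λ·E[S] = 25.68·0.0189 = 0.4854
E[S²] = E[S]²(1+C_s²) = 0.0189²·(1+0.627) = 0.0005812
Wq = λ·E[S²]/(2(1−ρ)) = 25.68·0.0005812/(2·0.5146) = 0.01450 hr

Final: 0.01450 hr


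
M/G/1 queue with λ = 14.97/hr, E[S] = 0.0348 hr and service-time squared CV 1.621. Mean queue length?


ρ = λ·E[S] = 14.97·0.0348 = 0.5210
Lq = ρ²(1+C_s²)/(2(1−ρ)) = 0.2714·(1+1.621)/(2·0.4790)
= 0.2714·2.6210/0.9581 = 0.74244

Final: 0.74244


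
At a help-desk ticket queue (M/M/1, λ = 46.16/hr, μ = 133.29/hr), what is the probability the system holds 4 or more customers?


ρ = 46.16/133.29 = 0.3463
P(N ≥ n) = ρ^n = 0.3463^4 = 0.014384

Final: 0.014384


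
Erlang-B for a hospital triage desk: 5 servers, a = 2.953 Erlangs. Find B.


B(c,a) = (a^c/c!) / Σ_{k=0}^{c} a^k/k!
a^5/5! = 1.871268
Σ terms (k=0..5): 1.00000 + 2.95300 + 4.36010 + 4.29180 + 3.16842 + 1.87127 = 17.644587
B = 1.871268/17.644587 = 0.106053

Final: 0.106053


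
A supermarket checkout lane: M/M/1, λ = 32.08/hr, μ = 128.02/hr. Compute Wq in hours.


ρ = 32.08/128.02 = 0.2506
Wq = ρ/(μ−λ) = 0.2506/(128.02 − 32.08) = 0.2506/95.94 = 0.002612 hr

Final: 0.002612 hr


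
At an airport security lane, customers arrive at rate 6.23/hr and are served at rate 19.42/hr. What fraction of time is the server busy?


ρ = λ/μ = 6.23/19.42 = 0.3208

Final: 0.3208


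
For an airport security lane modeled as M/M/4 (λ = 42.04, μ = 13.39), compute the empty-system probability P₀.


a = λ/μ = 42.04/13.39 = 3.1397; ρ = a/c = 0.7849
Σ_{k=0}^{3} a^k/k! (terms k=0..3) = 1.00000 + 3.13966 + 4.92872 + 5.15816 = 14.22654
Tail: a^4/(4!(1−ρ)) = 97.16918/(24·0.2151) = 18.82372
P₀ = 1/(14.22654 + 18.82372) = 1/33.05026 = 0.030257

Final: 0.030257


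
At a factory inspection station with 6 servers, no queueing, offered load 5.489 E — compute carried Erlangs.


B(6,5.489) = 0.228216 (Erlang-B)
Carried load = a(1 − B) = 5.489·(1 − 0.228216) = 5.489·0.771784 = 4.2363 E

Final: 4.2363 Erlangs


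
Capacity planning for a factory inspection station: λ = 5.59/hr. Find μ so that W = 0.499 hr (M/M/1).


W = 1/(μ−λ) ⇒ μ − λ = 1/W = 1/0.499 = 2.0040
μ = λ + 1/W = 5.59 + 2.0040 = 7.5940 per hr

Final: 7.5940 /hr


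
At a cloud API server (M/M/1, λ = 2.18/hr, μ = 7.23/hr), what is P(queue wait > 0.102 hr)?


ρ = 2.18/7.23 = 0.3015
P(Wq > t) = ρ·e^{−(μ−λ)t} = 0.3015·e^{−0.5151}
= 0.3015·0.597441 = 0.180141

Final: 0.180141


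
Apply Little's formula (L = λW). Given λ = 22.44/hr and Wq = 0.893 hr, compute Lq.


Lq = λWq = 22.44·0.893 = 20.0389

Final: 20.0389


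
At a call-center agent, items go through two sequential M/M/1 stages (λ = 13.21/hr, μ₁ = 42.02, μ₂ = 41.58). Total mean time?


Each node sees arrival rate λ = 13.21/hr (tandem ⇒ throughput preserved).
W₁ = 1/(μ₁−λ) = 1/(42.02−13.21) = 0.03471 hr
W₂ = 1/(μ₂−λ) = 1/(41.58−13.21) = 0.03525 hr
W_total = W₁ + W₂ = 0.03471 + 0.03525 = 0.06996 hr

Final: 0.06996 hr


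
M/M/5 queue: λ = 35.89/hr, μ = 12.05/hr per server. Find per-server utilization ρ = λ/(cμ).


ρ = λ/(cμ) = 35.89/(5·12.05) = 35.89/60.25 = 0.5957

Final: 0.5957


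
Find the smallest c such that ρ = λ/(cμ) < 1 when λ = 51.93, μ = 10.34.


Stability requires cμ > λ ⇔ c > λ/μ.
λ/μ = 51.93/10.34 = 5.0222
Minimum integer c = ⌊5.0222⌋ + 1 = 6
Check: 6·10.34 = 62.04 > 51.93, while 5·10.34 = 51.70 ≤ 51.93

Final: 6 servers


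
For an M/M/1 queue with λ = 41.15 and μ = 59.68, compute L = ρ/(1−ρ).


ρ = λ/μ = 41.15/59.68 = 0.6895
L = ρ/(1−ρ) = 0.6895/(1 − 0.6895) = 0.6895/0.3105 = 2.2207

Final: 2.2207


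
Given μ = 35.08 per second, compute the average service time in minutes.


Mean service time = 1/μ = 1/35.08 second = 0.02851 second
In minutes: 0.02851 × 0.0166667 = 0.0004751 min

Final: 0.0004751 min


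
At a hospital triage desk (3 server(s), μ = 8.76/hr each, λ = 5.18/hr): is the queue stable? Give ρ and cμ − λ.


Total capacity cμ = 3·8.76 = 26.28/hr
ρ = λ/(cμ) = 5.18/26.28 = 0.1971
Stable ⇔ ρ < 1: YES
Spare capacity = cμ − λ = 26.28 − 5.18 = 21.10/hr

Final: ρ = 0.1971; stable; margin = 21.10/hr


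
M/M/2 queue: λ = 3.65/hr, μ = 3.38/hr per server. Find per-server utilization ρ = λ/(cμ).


ρ = λ/(cμ) = 3.65/(2·3.38) = 3.65/6.76 = 0.5399

Final: 0.5399


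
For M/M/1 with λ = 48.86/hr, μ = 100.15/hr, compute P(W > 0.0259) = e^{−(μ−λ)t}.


W ~ Exponential(μ−λ) for M/M/1.
μ − λ = 100.15 − 48.86 = 51.2900
P(W > t) = e^{−(μ−λ)t} = e^{−1.3284} = 0.264898

Final: 0.264898


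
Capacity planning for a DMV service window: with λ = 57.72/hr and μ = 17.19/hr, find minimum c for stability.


Stability requires cμ > λ ⇔ c > λ/μ.
λ/μ = 57.72/17.19 = 3.3578
Minimum integer c = ⌊3.3578⌋ + 1 = 4
Check: 4·17.19 = 68.76 > 57.72, while 3·17.19 = 51.57 ≤ 57.72

Final: 4 servers


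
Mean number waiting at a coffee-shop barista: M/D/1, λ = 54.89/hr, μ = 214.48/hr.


ρ = 54.89/214.48 = 0.2559
M/D/1: Lq = ρ²/(2(1−ρ)) = 0.06550/(2·0.7441) = 0.04401

Final: 0.04401


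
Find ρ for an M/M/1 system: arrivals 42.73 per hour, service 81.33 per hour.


ρ = λ/μ = 42.73/81.33 = 0.5254

Final: 0.5254


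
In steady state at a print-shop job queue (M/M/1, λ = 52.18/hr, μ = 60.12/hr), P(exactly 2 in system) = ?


ρ = 52.18/60.12 = 0.8679
P_n = (1−ρ)·ρ^n = (1 − 0.8679)·0.8679^2 = 0.1321·0.753304 = 0.099488

Final: 0.099488


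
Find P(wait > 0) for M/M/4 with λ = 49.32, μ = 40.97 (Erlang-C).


a = λ/μ = 1.2038; ρ = a/4 = 0.3010
P₀ = 0.299016 (from M/M/c formula)
C(c,a) = [a^c/(c!(1−ρ))]·P₀ = [2.10004/(24·0.6990)]·0.299016
= 0.12517·0.299016 = 0.037429

Final: 0.037429


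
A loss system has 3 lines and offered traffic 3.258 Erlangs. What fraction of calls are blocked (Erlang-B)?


B(c,a) = (a^c/c!) / Σ_{k=0}^{c} a^k/k!
a^3/3! = 5.763708
Σ terms (k=0..3): 1.00000 + 3.25800 + 5.30728 + 5.76371 = 15.328990
B = 5.763708/15.328990 = 0.376001

Final: 0.376001


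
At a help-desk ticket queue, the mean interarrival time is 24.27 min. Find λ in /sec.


λ = 1/(interarrival time) in consistent units.
1 second = 0.0166667 min, so λ = 0.0166667/24.27 = 0.0006867 per second

Final: 0.0006867 /sec


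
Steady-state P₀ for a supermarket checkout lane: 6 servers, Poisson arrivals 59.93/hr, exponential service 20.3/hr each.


a = λ/μ = 59.93/20.3 = 2.9522; ρ = a/c = 0.4920
Σ_{k=0}^{5} a^k/k! (terms k=0..5) = 1.00000 + 2.95222 + 4.35779 + 4.28838 + 3.16506 + 1.86879 = 17.63224
Tail: a^6/(6!(1−ρ)) = 662.04794/(720·0.5080) = 1.81019
P₀ = 1/(17.63224 + 1.81019) = 1/19.44243 = 0.051434

Final: 0.051434


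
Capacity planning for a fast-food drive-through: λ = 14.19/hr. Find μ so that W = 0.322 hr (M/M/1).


W = 1/(μ−λ) ⇒ μ − λ = 1/W = 1/0.322 = 3.1056
μ = λ + 1/W = 14.19 + 3.1056 = 17.2956 per hr

Final: 17.2956 /hr


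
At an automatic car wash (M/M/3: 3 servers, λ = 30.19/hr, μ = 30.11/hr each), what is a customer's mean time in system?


a = 1.0027; ρ = 0.3342; P₀ = 0.362628
Lq = P₀·a^c·ρ/(c!(1−ρ)²) = 0.04593
Wq = Lq/λ = 0.04593/30.19 = 0.001521 hr
W = Wq + 1/μ = 0.001521 + 0.03321 = 0.03473 hr

Final: 0.03473 hr


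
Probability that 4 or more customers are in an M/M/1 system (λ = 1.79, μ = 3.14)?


ρ = 1.79/3.14 = 0.5701
P(N ≥ n) = ρ^n = 0.5701^4 = 0.105607

Final: 0.105607


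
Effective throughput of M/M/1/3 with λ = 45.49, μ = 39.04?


ρ = 1.1652; P_K = (1−ρ)ρ^3/(1−ρ^4) = 0.309902
λ_eff = λ(1 − P_K) = 45.49·(1 − 0.309902) = 45.49·0.690098 = 31.3926 /hr

Final: 31.3926 /hr


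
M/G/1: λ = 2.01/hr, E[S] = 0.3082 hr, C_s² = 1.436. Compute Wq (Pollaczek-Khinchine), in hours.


ρ = λ·E[S] = 2.01·0.3082 = 0.6195
E[S²] = E[S]²(1+C_s²) = 0.3082²·(1+1.436) = 0.231389
Wq = λ·E[S²]/(2(1−ρ)) = 2.01·0.231389/(2·0.3805) = 0.61113 hr

Final: 0.61113 hr


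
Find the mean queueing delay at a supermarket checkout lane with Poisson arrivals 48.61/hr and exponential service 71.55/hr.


ρ = 48.61/71.55 = 0.6794
Wq = ρ/(μ−λ) = 0.6794/(71.55 − 48.61) = 0.6794/22.94 = 0.02962 hr

Final: 0.02962 hr


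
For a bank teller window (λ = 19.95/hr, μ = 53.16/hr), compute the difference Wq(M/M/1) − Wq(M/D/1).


ρ = 19.95/53.16 = 0.3753
Wq(M/M/1) = ρ/(μ−λ) = 0.3753/33.21 = 0.01130 hr
Wq(M/D/1) = ρ/(2(μ−λ)) = 0.005650 hr
Savings = 0.01130 − 0.005650 = 0.005650 hr

Final: 0.005650 hr


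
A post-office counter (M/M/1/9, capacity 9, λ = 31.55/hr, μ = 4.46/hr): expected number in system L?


ρ = 31.55/4.46 = 7.0740
L = ρ[1 − (K+1)ρ^K + Kρ^(K+1)] / [(1−ρ)(1−ρ^(K+1))]
Numerator: 7.0740·(1 − 10·44358877.091862 + 9·313794298.710371) = 16840059512.976992
Denominator: (-6.0740)·(-313794297.710371) = 1905983749.994161
L = 16840059512.976992/1905983749.994161 = 8.8354

Final: 8.8354


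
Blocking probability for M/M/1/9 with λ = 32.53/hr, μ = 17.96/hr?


ρ = λ/μ = 32.53/17.96 = 1.8112
P_K = (1−ρ)ρ^K/(1−ρ^(K+1)) = (-0.8112·209.797147)/(1 − 379.994499)
= -170.197352/-378.994499 = 0.449076

Final: 0.449076


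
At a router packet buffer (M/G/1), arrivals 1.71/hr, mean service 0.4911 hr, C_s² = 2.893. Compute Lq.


ρ = λ·E[S] = 1.71·0.4911 = 0.8398
Lq = ρ²(1+C_s²)/(2(1−ρ)) = 0.7052·(1+2.893)/(2·0.1602)
= 0.7052·3.8930/0.3204 = 8.56786

Final: 8.56786


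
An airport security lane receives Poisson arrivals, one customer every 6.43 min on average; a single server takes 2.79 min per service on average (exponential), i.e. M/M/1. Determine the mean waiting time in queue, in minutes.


λ = 60/6.43 = 9.3313 /hr
μ = 60/2.79 = 21.5054 /hr
ρ = λ/μ = 9.3313/21.5054 = 0.4339
Wq = ρ/(μ−λ) = 0.4339/(21.5054−9.3313) = 0.03564 hr
In minutes: 0.03564·60 = 2.138 min

Final: 2.138 min


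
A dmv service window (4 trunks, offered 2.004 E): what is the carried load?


B(4,2.004) = 0.095656 (Erlang-B)
Carried load = a(1 − B) = 2.004·(1 − 0.095656) = 2.004·0.904344 = 1.8123 E

Final: 1.8123 Erlangs


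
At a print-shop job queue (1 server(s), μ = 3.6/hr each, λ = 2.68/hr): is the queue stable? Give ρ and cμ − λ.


Total capacity cμ = 1·3.6 = 3.60/hr
ρ = λ/(cμ) = 2.68/3.60 = 0.7444
Stable ⇔ ρ < 1: YES
Spare capacity = cμ − λ = 3.60 − 2.68 = 0.92/hr

Final: ρ = 0.7444; stable; margin = 0.92/hr


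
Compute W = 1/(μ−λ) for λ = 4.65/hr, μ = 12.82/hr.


W = 1/(μ−λ) = 1/(12.82 − 4.65) = 1/8.17 = 0.1224 hr

Final: 0.1224 hr


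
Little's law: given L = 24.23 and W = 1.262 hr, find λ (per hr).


λ = L/W = 24.23/1.262 = 19.1997 /hr

Final: 19.1997 /hr


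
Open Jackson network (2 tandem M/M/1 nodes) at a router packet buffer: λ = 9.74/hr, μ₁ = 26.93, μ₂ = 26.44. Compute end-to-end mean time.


Each node sees arrival rate λ = 9.74/hr (tandem ⇒ throughput preserved).
W₁ = 1/(μ₁−λ) = 1/(26.93−9.74) = 0.05817 hr
W₂ = 1/(μ₂−λ) = 1/(26.44−9.74) = 0.05988 hr
W_total = W₁ + W₂ = 0.05817 + 0.05988 = 0.11805 hr

Final: 0.11805 hr


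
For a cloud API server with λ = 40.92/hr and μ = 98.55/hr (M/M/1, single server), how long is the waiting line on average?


ρ = 40.92/98.55 = 0.4152
Lq = ρ²/(1−ρ) = 0.1724/0.5848 = 0.2948

Final: 0.2948


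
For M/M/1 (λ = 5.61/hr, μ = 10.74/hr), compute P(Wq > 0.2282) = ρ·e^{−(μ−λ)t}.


ρ = 5.61/10.74 = 0.5223
P(Wq > t) = ρ·e^{−(μ−λ)t} = 0.5223·e^{−1.1707}
= 0.5223·0.310160 = 0.162011

Final: 0.162011


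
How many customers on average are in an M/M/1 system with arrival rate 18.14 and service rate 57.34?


ρ = λ/μ = 18.14/57.34 = 0.3164
L = ρ/(1−ρ) = 0.3164/(1 − 0.3164) = 0.3164/0.6836 = 0.4628

Final: 0.4628


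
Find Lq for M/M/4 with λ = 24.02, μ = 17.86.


a = λ/μ = 1.3449; ρ = a/4 = 0.3362
P₀ = 0.259061
Lq = P₀·a^c·ρ / (c!·(1−ρ)²) = 0.259061·3.27165·0.3362/(24·0.44060)
= 0.02695

Final: 0.02695


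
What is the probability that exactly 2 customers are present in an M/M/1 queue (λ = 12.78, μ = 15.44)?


ρ = 12.78/15.44 = 0.8277
P_n = (1−ρ)·ρ^n = (1 − 0.8277)·0.8277^2 = 0.1723·0.685121 = 0.118032

Final: 0.118032


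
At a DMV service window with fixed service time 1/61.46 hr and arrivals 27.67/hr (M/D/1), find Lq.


ρ = 27.67/61.46 = 0.4502
M/D/1: Lq = ρ²/(2(1−ρ)) = 0.2027/(2·0.5498) = 0.18433

Final: 0.18433


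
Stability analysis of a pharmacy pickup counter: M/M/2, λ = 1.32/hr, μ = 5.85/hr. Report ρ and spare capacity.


Total capacity cμ = 2·5.85 = 11.70/hr
ρ = λ/(cμ) = 1.32/11.70 = 0.1128
Stable ⇔ ρ < 1: YES
Spare capacity = cμ − λ = 11.70 − 1.32 = 10.38/hr

Final: ρ = 0.1128; stable; margin = 10.38/hr


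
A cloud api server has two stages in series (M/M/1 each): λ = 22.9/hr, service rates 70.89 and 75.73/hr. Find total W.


Each node sees arrival rate λ = 22.9/hr (tandem ⇒ throughput preserved).
W₁ = 1/(μ₁−λ) = 1/(70.89−22.9) = 0.02084 hr
W₂ = 1/(μ₂−λ) = 1/(75.73−22.9) = 0.01893 hr
W_total = W₁ + W₂ = 0.02084 + 0.01893 = 0.03977 hr

Final: 0.03977 hr


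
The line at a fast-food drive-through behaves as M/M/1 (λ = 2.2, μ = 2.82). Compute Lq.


ρ = 2.2/2.82 = 0.7801
Lq = ρ²/(1−ρ) = 0.6086/0.2199 = 2.7682

Final: 2.7682


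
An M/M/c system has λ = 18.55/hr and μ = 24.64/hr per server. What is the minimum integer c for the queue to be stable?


Stability requires cμ > λ ⇔ c > λ/μ.
λ/μ = 18.55/24.64 = 0.7528
Minimum integer c = ⌊0.7528⌋ + 1 = 1
Check: 1·24.64 = 24.64 > 18.55, while 0·24.64 = 0.00 ≤ 18.55

Final: 1 servers


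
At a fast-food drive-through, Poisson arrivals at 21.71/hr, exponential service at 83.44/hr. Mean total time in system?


W = 1/(μ−λ) = 1/(83.44 − 21.71) = 1/61.73 = 0.01620 hr

Final: 0.01620 hr


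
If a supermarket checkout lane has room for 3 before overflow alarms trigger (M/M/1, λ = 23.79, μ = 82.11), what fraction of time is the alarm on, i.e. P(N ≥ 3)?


ρ = 23.79/82.11 = 0.2897
P(N ≥ n) = ρ^n = 0.2897^3 = 0.024322

Final: 0.024322


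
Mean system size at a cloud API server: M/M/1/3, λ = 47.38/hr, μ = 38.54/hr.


ρ = 47.38/38.54 = 1.2294
L = ρ[1 − (K+1)ρ^K + Kρ^(K+1)] / [(1−ρ)(1−ρ^(K+1))]
Numerator: 1.2294·(1 − 4·1.858019 + 3·2.284196) = 0.516968
Denominator: (-0.2294)·(-1.284196) = 0.294559
L = 0.516968/0.294559 = 1.7551

Final: 1.7551


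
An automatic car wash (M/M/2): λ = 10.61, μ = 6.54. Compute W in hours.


a = 1.6223; ρ = 0.8112; P₀ = 0.104263
Lq = P₀·a^c·ρ/(c!(1−ρ)²) = 3.12109
Wq = Lq/λ = 3.12109/10.61 = 0.29417 hr
W = Wq + 1/μ = 0.29417 + 0.15291 = 0.44707 hr

Final: 0.44707 hr


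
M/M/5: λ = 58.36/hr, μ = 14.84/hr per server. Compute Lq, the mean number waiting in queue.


a = λ/μ = 3.9326; ρ = a/5 = 0.7865
P₀ = 0.014392
Lq = P₀·a^c·ρ / (c!·(1−ρ)²) = 0.014392·940.60420·0.7865/(120·0.04557)
= 1.94689

Final: 1.94689


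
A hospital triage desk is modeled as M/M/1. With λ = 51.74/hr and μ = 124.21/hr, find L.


ρ = λ/μ = 51.74/124.21 = 0.4166
L = ρ/(1−ρ) = 0.4166/(1 − 0.4166) = 0.4166/0.5834 = 0.7140

Final: 0.7140


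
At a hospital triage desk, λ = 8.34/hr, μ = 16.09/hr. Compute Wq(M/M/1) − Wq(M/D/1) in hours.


ρ = 8.34/16.09 = 0.5183
Wq(M/M/1) = ρ/(μ−λ) = 0.5183/7.75 = 0.06688 hr
Wq(M/D/1) = ρ/(2(μ−λ)) = 0.03344 hr
Savings = 0.06688 − 0.03344 = 0.03344 hr

Final: 0.03344 hr


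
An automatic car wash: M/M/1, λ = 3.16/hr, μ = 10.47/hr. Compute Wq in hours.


ρ = 3.16/10.47 = 0.3018
Wq = ρ/(μ−λ) = 0.3018/(10.47 − 3.16) = 0.3018/7.31 = 0.04129 hr

Final: 0.04129 hr


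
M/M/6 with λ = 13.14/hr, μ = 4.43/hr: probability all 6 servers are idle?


a = λ/μ = 13.14/4.43 = 2.9661; ρ = a/c = 0.4944
Σ_{k=0}^{5} a^k/k! (terms k=0..5) = 1.00000 + 2.96614 + 4.39899 + 4.34934 + 3.22519 + 1.91327 = 17.85294
Tail: a^6/(6!(1−ρ)) = 681.00427/(720·0.5056) = 1.87057
P₀ = 1/(17.85294 + 1.87057) = 1/19.72351 = 0.050701

Final: 0.050701


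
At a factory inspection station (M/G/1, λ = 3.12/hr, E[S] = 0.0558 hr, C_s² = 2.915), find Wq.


ρ = λ·E[S] = 3.12·0.0558 = 0.1741
E[S²] = E[S]²(1+C_s²) = 0.0558²·(1+2.915) = 0.012190
Wq = λ·E[S²]/(2(1−ρ)) = 3.12·0.012190/(2·0.8259) = 0.02302 hr

Final: 0.02302 hr


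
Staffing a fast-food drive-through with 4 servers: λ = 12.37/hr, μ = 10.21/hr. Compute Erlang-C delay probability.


a = λ/μ = 1.2116; ρ = a/4 = 0.3029
P₀ = 0.296676 (from M/M/c formula)
C(c,a) = [a^c/(c!(1−ρ))]·P₀ = [2.15465/(24·0.6971)]·0.296676
= 0.12878·0.296676 = 0.038207

Final: 0.038207


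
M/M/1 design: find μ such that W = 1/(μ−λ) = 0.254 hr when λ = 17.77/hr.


W = 1/(μ−λ) ⇒ μ − λ = 1/W = 1/0.254 = 3.9370
μ = λ + 1/W = 17.77 + 3.9370 = 21.7070 per hr

Final: 21.7070 /hr


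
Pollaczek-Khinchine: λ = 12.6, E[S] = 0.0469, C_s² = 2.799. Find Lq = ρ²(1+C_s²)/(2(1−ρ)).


ρ = λ·E[S] = 12.6·0.0469 = 0.5909
Lq = ρ²(1+C_s²)/(2(1−ρ)) = 0.3492·(1+2.799)/(2·0.4091)
= 0.3492·3.7990/0.8181 = 1.62158

Final: 1.62158


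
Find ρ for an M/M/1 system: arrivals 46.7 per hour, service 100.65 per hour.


ρ = λ/μ = 46.7/100.65 = 0.4640

Final: 0.4640


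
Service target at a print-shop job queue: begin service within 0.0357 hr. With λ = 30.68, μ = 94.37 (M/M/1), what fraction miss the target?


ρ = 30.68/94.37 = 0.3251
P(Wq > t) = ρ·e^{−(μ−λ)t} = 0.3251·e^{−2.2737}
= 0.3251·0.102927 = 0.033462

Final: 0.033462


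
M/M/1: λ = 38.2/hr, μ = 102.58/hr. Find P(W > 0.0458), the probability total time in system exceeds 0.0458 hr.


W ~ Exponential(μ−λ) for M/M/1.
μ − λ = 102.58 − 38.2 = 64.3800
P(W > t) = e^{−(μ−λ)t} = e^{−2.9486} = 0.052413

Final: 0.052413


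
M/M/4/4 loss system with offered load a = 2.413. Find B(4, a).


B(c,a) = (a^c/c!) / Σ_{k=0}^{c} a^k/k!
a^4/4! = 1.412596
Σ terms (k=0..4): 1.00000 + 2.41300 + 2.91128 + 2.34164 + 1.41260 = 10.078524
B = 1.412596/10.078524 = 0.140159

Final: 0.140159


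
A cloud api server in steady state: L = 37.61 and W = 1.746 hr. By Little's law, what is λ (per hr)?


λ = L/W = 37.61/1.746 = 21.5407 /hr

Final: 21.5407 /hr


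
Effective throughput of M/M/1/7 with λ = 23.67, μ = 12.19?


ρ = 1.9418; P_K = (1−ρ)ρ^7/(1−ρ^8) = 0.487414
λ_eff = λ(1 − P_K) = 23.67·(1 − 0.487414) = 23.67·0.512586 = 12.1329 /hr

Final: 12.1329 /hr


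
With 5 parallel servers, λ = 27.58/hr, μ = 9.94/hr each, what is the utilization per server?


ρ = λ/(cμ) = 27.58/(5·9.94) = 27.58/49.70 = 0.5549

Final: 0.5549


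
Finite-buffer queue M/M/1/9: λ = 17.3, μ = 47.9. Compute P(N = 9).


ρ = λ/μ = 17.3/47.9 = 0.3612
P_K = (1−ρ)ρ^K/(1−ρ^(K+1)) = (0.6388·0.0001046)/(1 − 0.00003777)
= 0.00006680/0.999962 = 0.00006680

Final: 0.00006680


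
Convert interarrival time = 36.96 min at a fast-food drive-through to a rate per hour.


λ = 1/(interarrival time) in consistent units.
1 hour = 60 min, so λ = 60/36.96 = 1.6234 per hour

Final: 1.6234 /hr


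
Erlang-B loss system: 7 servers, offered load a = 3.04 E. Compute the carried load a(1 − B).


B(7,3.04) = 0.023069 (Erlang-B)
Carried load = a(1 − B) = 3.04·(1 − 0.023069) = 3.04·0.976931 = 2.9699 E

Final: 2.9699 Erlangs


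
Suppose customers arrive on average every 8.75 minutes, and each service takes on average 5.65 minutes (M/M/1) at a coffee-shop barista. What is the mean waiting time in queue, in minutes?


λ = 60/8.75 = 6.8571 /hr
μ = 60/5.65 = 10.6195 /hr
ρ = λ/μ = 6.8571/10.6195 = 0.6457
Wq = ρ/(μ−λ) = 0.6457/(10.6195−6.8571) = 0.17163 hr
In minutes: 0.17163·60 = 10.298 min

Final: 10.298 min


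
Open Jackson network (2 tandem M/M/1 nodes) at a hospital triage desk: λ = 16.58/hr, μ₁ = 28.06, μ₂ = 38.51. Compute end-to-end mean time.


Each node sees arrival rate λ = 16.58/hr (tandem ⇒ throughput preserved).
W₁ = 1/(μ₁−λ) = 1/(28.06−16.58) = 0.08711 hr
W₂ = 1/(μ₂−λ) = 1/(38.51−16.58) = 0.04560 hr
W_total = W₁ + W₂ = 0.08711 + 0.04560 = 0.13271 hr

Final: 0.13271 hr


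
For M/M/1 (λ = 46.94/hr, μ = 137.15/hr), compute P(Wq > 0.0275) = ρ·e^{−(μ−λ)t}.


ρ = 46.94/137.15 = 0.3423
P(Wq > t) = ρ·e^{−(μ−λ)t} = 0.3423·e^{−2.4808}
= 0.3423·0.083678 = 0.028639

Final: 0.028639


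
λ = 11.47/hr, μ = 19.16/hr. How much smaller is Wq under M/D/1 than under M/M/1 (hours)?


ρ = 11.47/19.16 = 0.5986
Wq(M/M/1) = ρ/(μ−λ) = 0.5986/7.69 = 0.07785 hr
Wq(M/D/1) = ρ/(2(μ−λ)) = 0.03892 hr
Savings = 0.07785 − 0.03892 = 0.03892 hr

Final: 0.03892 hr


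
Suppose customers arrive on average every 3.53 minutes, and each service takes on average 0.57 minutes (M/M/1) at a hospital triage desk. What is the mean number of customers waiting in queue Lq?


λ = 60/3.53 = 16.9972 /hr
μ = 60/0.57 = 105.2632 /hr
ρ = λ/μ = 16.9972/105.2632 = 0.1615
Lq = ρ²/(1−ρ) = 0.02607/0.8385 = 0.03109

Final: 0.03109


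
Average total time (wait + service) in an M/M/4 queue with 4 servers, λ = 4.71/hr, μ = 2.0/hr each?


a = 2.3550; ρ = 0.5887; P₀ = 0.087557
Lq = P₀·a^c·ρ/(c!(1−ρ)²) = 0.39063
Wq = Lq/λ = 0.39063/4.71 = 0.08294 hr
W = Wq + 1/μ = 0.08294 + 0.50000 = 0.58294 hr

Final: 0.58294 hr


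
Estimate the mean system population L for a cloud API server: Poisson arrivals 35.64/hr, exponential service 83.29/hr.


ρ = λ/μ = 35.64/83.29 = 0.4279
L = ρ/(1−ρ) = 0.4279/(1 − 0.4279) = 0.4279/0.5721 = 0.7480

Final: 0.7480


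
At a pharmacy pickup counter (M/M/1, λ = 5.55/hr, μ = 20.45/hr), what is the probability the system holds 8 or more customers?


ρ = 5.55/20.45 = 0.2714
P(N ≥ n) = ρ^n = 0.2714^8 = 0.00002943

Final: 0.00002943


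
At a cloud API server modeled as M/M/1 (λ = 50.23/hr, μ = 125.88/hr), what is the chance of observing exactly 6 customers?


ρ = 50.23/125.88 = 0.3990
P_n = (1−ρ)·ρ^n = (1 − 0.3990)·0.3990^6 = 0.6010·0.004037 = 0.002426

Final: 0.002426


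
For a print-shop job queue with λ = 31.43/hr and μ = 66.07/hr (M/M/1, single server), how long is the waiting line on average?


ρ = 31.43/66.07 = 0.4757
Lq = ρ²/(1−ρ) = 0.2263/0.5243 = 0.4316

Final: 0.4316


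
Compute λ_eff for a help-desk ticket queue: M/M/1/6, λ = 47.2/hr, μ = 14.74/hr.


ρ = 3.2022; P_K = (1−ρ)ρ^6/(1−ρ^7) = 0.687911
λ_eff = λ(1 − P_K) = 47.2·(1 − 0.687911) = 47.2·0.312089 = 14.7306 /hr

Final: 14.7306 /hr


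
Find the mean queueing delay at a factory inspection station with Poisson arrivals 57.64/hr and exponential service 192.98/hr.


ρ = 57.64/192.98 = 0.2987
Wq = ρ/(μ−λ) = 0.2987/(192.98 − 57.64) = 0.2987/135.34 = 0.002207 hr

Final: 0.002207 hr


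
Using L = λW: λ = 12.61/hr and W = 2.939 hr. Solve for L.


L = λW = 12.61·2.939 = 37.0608

Final: 37.0608


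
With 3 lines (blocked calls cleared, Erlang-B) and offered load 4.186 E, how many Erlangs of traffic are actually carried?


B(3,4.186) = 0.467096 (Erlang-B)
Carried load = a(1 − B) = 4.186·(1 − 0.467096) = 4.186·0.532904 = 2.2307 E

Final: 2.2307 Erlangs


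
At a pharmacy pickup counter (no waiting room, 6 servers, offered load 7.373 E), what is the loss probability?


B(c,a) = (a^c/c!) / Σ_{k=0}^{c} a^k/k!
a^6/6! = 223.117126
Σ terms (k=0..6): 1.00000 + 7.37300 + 27.18056 + 66.80077 + 123.13051 + 181.56826 + 223.11713 = 630.170229
B = 223.117126/630.170229 = 0.354058

Final: 0.354058


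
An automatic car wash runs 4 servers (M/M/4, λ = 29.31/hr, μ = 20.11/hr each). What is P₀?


a = λ/μ = 29.31/20.11 = 1.4575; ρ = a/c = 0.3644
Σ_{k=0}^{3} a^k/k! (terms k=0..3) = 1.00000 + 1.45748 + 1.06213 + 0.51601 = 4.03563
Tail: a^4/(4!(1−ρ)) = 4.51248/(24·0.6356) = 0.29580
P₀ = 1/(4.03563 + 0.29580) = 1/4.33143 = 0.230871

Final: 0.230871


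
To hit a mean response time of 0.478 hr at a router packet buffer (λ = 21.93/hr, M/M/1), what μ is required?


W = 1/(μ−λ) ⇒ μ − λ = 1/W = 1/0.478 = 2.0921
μ = λ + 1/W = 21.93 + 2.0921 = 24.0221 per hr

Final: 24.0221 /hr


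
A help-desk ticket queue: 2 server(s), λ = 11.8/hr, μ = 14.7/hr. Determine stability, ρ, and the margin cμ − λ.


Total capacity cμ = 2·14.7 = 29.40/hr
ρ = λ/(cμ) = 11.8/29.40 = 0.4014
Stable ⇔ ρ < 1: YES
Spare capacity = cμ − λ = 29.40 − 11.8 = 17.60/hr

Final: ρ = 0.4014; stable; margin = 17.60/hr


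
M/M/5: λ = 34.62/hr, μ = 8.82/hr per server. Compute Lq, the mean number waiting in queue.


a = λ/μ = 3.9252; ρ = a/5 = 0.7850
P₀ = 0.014552
Lq = P₀·a^c·ρ / (c!·(1−ρ)²) = 0.014552·931.73496·0.7850/(120·0.04621)
= 1.91951

Final: 1.91951


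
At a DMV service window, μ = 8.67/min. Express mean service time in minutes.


Mean service time = 1/μ = 1/8.67 minute = 0.11534 minute
In minutes: 0.11534 × 1 = 0.1153 min

Final: 0.1153 min


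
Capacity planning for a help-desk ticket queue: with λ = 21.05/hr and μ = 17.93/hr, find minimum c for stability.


Stability requires cμ > λ ⇔ c > λ/μ.
λ/μ = 21.05/17.93 = 1.1740
Minimum integer c = ⌊1.1740⌋ + 1 = 2
Check: 2·17.93 = 35.86 > 21.05, while 1·17.93 = 17.93 ≤ 21.05

Final: 2 servers


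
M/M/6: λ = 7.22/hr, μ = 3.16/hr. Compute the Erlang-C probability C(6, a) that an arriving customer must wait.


a = λ/μ = 2.2848; ρ = a/6 = 0.3808
P₀ = 0.101457 (from M/M/c formula)
C(c,a) = [a^c/(c!(1−ρ))]·P₀ = [142.26586/(720·0.6192)]·0.101457
= 0.31911·0.101457 = 0.032376

Final: 0.032376


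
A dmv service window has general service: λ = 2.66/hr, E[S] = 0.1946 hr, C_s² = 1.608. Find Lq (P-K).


ρ = λ·E[S] = 2.66·0.1946 = 0.5176
Lq = ρ²(1+C_s²)/(2(1−ρ)) = 0.2679·(1+1.608)/(2·0.4824)
= 0.2679·2.6080/0.9647 = 0.72436

Final: 0.72436


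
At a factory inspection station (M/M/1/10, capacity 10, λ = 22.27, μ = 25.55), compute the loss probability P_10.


ρ = λ/μ = 22.27/25.55 = 0.8716
P_K = (1−ρ)ρ^K/(1−ρ^(K+1)) = (0.1284·0.253101)/(1 − 0.220609)
= 0.032492/0.779391 = 0.041689

Final: 0.041689


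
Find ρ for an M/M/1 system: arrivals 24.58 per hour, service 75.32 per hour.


ρ = λ/μ = 24.58/75.32 = 0.3263

Final: 0.3263


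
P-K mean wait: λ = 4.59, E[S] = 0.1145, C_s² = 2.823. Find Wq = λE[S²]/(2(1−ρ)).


ρ = λ·E[S] = 4.59·0.1145 = 0.5256
E[S²] = E[S]²(1+C_s²) = 0.1145²·(1+2.823) = 0.050120
Wq = λ·E[S²]/(2(1−ρ)) = 4.59·0.050120/(2·0.4744) = 0.24244 hr

Final: 0.24244 hr


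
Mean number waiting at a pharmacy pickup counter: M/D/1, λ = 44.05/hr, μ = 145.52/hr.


ρ = 44.05/145.52 = 0.3027
M/D/1: Lq = ρ²/(2(1−ρ)) = 0.09163/(2·0.6973) = 0.06571

Final: 0.06571


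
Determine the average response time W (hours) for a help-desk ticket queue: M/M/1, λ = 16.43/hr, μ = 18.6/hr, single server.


W = 1/(μ−λ) = 1/(18.6 − 16.43) = 1/2.17 = 0.4608 hr

Final: 0.4608 hr


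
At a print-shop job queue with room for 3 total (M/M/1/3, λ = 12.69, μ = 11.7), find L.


ρ = 12.69/11.7 = 1.0846
L = ρ[1 − (K+1)ρ^K + Kρ^(K+1)] / [(1−ρ)(1−ρ^(K+1))]
Numerator: 1.0846·(1 − 4·1.275931 + 3·1.383895) = 0.052017
Denominator: (-0.08462)·(-0.383895) = 0.032483
L = 0.052017/0.032483 = 1.6013

Final: 1.6013


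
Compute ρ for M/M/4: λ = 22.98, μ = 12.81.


ρ = λ/(cμ) = 22.98/(4·12.81) = 22.98/51.24 = 0.4485

Final: 0.4485


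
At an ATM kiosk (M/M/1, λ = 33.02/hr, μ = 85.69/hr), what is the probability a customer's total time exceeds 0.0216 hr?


W ~ Exponential(μ−λ) for M/M/1.
μ − λ = 85.69 − 33.02 = 52.6700
P(W > t) = e^{−(μ−λ)t} = e^{−1.1377} = 0.320564

Final: 0.320564


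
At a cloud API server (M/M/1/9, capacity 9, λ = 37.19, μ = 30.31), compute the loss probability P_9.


ρ = λ/μ = 37.19/30.31 = 1.2270
P_K = (1−ρ)ρ^K/(1−ρ^(K+1)) = (-0.2270·6.303216)/(1 − 7.733969)
= -1.430753/-6.733969 = 0.212468

Final: 0.212468


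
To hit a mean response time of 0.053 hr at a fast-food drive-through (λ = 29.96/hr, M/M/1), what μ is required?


W = 1/(μ−λ) ⇒ μ − λ = 1/W = 1/0.053 = 18.8679
μ = λ + 1/W = 29.96 + 18.8679 = 48.8279 per hr

Final: 48.8279 /hr


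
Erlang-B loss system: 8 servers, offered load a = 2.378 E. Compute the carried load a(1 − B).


B(8,2.378) = 0.002354 (Erlang-B)
Carried load = a(1 − B) = 2.378·(1 − 0.002354) = 2.378·0.997646 = 2.3724 E

Final: 2.3724 Erlangs


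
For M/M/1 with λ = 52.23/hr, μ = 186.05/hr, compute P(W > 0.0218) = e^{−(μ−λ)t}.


W ~ Exponential(μ−λ) for M/M/1.
μ − λ = 186.05 − 52.23 = 133.8200
P(W > t) = e^{−(μ−λ)t} = e^{−2.9173} = 0.054081

Final: 0.054081


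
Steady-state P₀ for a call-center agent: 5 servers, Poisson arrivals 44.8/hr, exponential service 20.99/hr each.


a = λ/μ = 44.8/20.99 = 2.1343; ρ = a/c = 0.4269
Σ_{k=0}^{4} a^k/k! (terms k=0..4) = 1.00000 + 2.13435 + 2.27772 + 1.62049 + 0.86467 = 7.89723
Tail: a^5/(5!(1−ρ)) = 44.29226/(120·0.5731) = 0.64401
P₀ = 1/(7.89723 + 0.64401) = 1/8.54124 = 0.117079

Final: 0.117079


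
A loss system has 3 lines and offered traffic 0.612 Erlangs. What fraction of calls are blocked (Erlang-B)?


B(c,a) = (a^c/c!) / Σ_{k=0}^{c} a^k/k!
a^3/3! = 0.038203
Σ terms (k=0..3): 1.00000 + 0.61200 + 0.18727 + 0.03820 = 1.837475
B = 0.038203/1.837475 = 0.020791

Final: 0.020791


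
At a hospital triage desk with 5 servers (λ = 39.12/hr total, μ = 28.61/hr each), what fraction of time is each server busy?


ρ = λ/(cμ) = 39.12/(5·28.61) = 39.12/143.05 = 0.2735

Final: 0.2735


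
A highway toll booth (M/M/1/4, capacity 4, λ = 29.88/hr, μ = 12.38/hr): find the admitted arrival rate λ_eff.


ρ = 2.4136; P_K = (1−ρ)ρ^4/(1−ρ^5) = 0.592915
λ_eff = λ(1 − P_K) = 29.88·(1 − 0.592915) = 29.88·0.407085 = 12.1637 /hr

Final: 12.1637 /hr


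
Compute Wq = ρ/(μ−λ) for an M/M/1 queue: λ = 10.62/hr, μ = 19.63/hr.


ρ = 10.62/19.63 = 0.5410
Wq = ρ/(μ−λ) = 0.5410/(19.63 − 10.62) = 0.5410/9.01 = 0.06005 hr

Final: 0.06005 hr


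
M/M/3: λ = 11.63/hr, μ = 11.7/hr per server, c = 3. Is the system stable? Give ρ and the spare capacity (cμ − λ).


Total capacity cμ = 3·11.7 = 35.10/hr
ρ = λ/(cμ) = 11.63/35.10 = 0.3313
Stable ⇔ ρ < 1: YES
Spare capacity = cμ − λ = 35.10 − 11.63 = 23.47/hr

Final: ρ = 0.3313; stable; margin = 23.47/hr


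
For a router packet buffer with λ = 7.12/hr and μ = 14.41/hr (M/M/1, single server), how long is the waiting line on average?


ρ = 7.12/14.41 = 0.4941
Lq = ρ²/(1−ρ) = 0.2441/0.5059 = 0.4826

Final: 0.4826


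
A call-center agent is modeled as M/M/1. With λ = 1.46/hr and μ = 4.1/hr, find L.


ρ = λ/μ = 1.46/4.1 = 0.3561
L = ρ/(1−ρ) = 0.3561/(1 − 0.3561) = 0.3561/0.6439 = 0.5530

Final: 0.5530


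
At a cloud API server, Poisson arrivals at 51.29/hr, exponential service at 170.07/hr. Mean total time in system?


W = 1/(μ−λ) = 1/(170.07 − 51.29) = 1/118.78 = 0.008419 hr

Final: 0.008419 hr


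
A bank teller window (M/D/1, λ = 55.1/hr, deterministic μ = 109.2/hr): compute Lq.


ρ = 55.1/109.2 = 0.5046
M/D/1: Lq = ρ²/(2(1−ρ)) = 0.2546/(2·0.4954) = 0.25695

Final: 0.25695


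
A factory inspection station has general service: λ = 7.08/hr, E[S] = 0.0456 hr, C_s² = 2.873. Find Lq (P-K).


ρ = λ·E[S] = 7.08·0.0456 = 0.3228
Lq = ρ²(1+C_s²)/(2(1−ρ)) = 0.1042·(1+2.873)/(2·0.6772)
= 0.1042·3.8730/1.3543 = 0.29808

Final: 0.29808


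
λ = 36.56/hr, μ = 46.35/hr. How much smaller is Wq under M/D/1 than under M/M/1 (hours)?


ρ = 36.56/46.35 = 0.7888
Wq(M/M/1) = ρ/(μ−λ) = 0.7888/9.79 = 0.08057 hr
Wq(M/D/1) = ρ/(2(μ−λ)) = 0.04029 hr
Savings = 0.08057 − 0.04029 = 0.04029 hr

Final: 0.04029 hr


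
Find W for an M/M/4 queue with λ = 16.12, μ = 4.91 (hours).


a = 3.2831; ρ = 0.8208; P₀ = 0.023485
Lq = P₀·a^c·ρ/(c!(1−ρ)²) = 2.90493
Wq = Lq/λ = 2.90493/16.12 = 0.18021 hr
W = Wq + 1/μ = 0.18021 + 0.20367 = 0.38387 hr

Final: 0.38387 hr


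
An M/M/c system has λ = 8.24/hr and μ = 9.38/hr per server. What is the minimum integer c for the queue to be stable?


Stability requires cμ > λ ⇔ c > λ/μ.
λ/μ = 8.24/9.38 = 0.8785
Minimum integer c = ⌊0.8785⌋ + 1 = 1
Check: 1·9.38 = 9.38 > 8.24, while 0·9.38 = 0.00 ≤ 8.24

Final: 1 servers


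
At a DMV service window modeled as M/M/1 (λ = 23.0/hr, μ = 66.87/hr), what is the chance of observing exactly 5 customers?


ρ = 23.0/66.87 = 0.3440
P_n = (1−ρ)·ρ^n = (1 − 0.3440)·0.3440^5 = 0.6560·0.004814 = 0.003158

Final: 0.003158


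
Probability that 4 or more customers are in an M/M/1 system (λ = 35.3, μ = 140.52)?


ρ = 35.3/140.52 = 0.2512
P(N ≥ n) = ρ^n = 0.2512^4 = 0.003982

Final: 0.003982


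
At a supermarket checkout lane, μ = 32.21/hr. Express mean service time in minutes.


Mean service time = 1/μ = 1/32.21 hour = 0.03105 hour
In minutes: 0.03105 × 60 = 1.8628 min

Final: 1.8628 min


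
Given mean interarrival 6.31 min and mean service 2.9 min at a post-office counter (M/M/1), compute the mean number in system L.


λ = 60/6.31 = 9.5087 /hr
μ = 60/2.9 = 20.6897 /hr
ρ = λ/μ = 9.5087/20.6897 = 0.4596
L = ρ/(1−ρ) = 0.4596/0.5404 = 0.8504

Final: 0.8504


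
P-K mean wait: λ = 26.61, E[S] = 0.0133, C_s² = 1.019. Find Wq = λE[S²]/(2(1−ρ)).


ρ = λ·E[S] = 26.61·0.0133 = 0.3539
E[S²] = E[S]²(1+C_s²) = 0.0133²·(1+1.019) = 0.0003571
Wq = λ·E[S²]/(2(1−ρ)) = 26.61·0.0003571/(2·0.6461) = 0.007355 hr

Final: 0.007355 hr


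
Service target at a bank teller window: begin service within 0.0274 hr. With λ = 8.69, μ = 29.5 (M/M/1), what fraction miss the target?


ρ = 8.69/29.5 = 0.2946
P(Wq > t) = ρ·e^{−(μ−λ)t} = 0.2946·e^{−0.5702}
= 0.2946·0.565416 = 0.166558

Final: 0.166558


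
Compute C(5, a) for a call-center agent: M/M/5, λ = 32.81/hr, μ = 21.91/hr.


a = λ/μ = 1.4975; ρ = a/5 = 0.2995
P₀ = 0.223338 (from M/M/c formula)
C(c,a) = [a^c/(c!(1−ρ))]·P₀ = [7.53042/(120·0.7005)]·0.223338
= 0.08958·0.223338 = 0.020007

Final: 0.020007


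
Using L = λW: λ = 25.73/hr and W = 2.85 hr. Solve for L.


L = λW = 25.73·2.85 = 73.3305

Final: 73.3305


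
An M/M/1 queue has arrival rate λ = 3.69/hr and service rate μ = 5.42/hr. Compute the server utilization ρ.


ρ = λ/μ = 3.69/5.42 = 0.6808

Final: 0.6808


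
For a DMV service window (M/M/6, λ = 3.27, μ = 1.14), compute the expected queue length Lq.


a = λ/μ = 2.8684; ρ = a/6 = 0.4781
P₀ = 0.056063
Lq = P₀·a^c·ρ / (c!·(1−ρ)²) = 0.056063·557.00284·0.4781/(720·0.27241)
= 0.07612

Final: 0.07612


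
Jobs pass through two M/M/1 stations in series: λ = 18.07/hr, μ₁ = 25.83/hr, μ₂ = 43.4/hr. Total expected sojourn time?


Each node sees arrival rate λ = 18.07/hr (tandem ⇒ throughput preserved).
W₁ = 1/(μ₁−λ) = 1/(25.83−18.07) = 0.12887 hr
W₂ = 1/(μ₂−λ) = 1/(43.4−18.07) = 0.03948 hr
W_total = W₁ + W₂ = 0.12887 + 0.03948 = 0.16834 hr

Final: 0.16834 hr


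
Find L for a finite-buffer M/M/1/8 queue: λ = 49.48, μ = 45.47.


ρ = 49.48/45.47 = 1.0882
L = ρ[1 − (K+1)ρ^K + Kρ^(K+1)] / [(1−ρ)(1−ρ^(K+1))]
Numerator: 1.0882·(1 − 9·1.966246 + 8·2.139649) = 0.458106
Denominator: (-0.08819)·(-1.139649) = 0.100506
L = 0.458106/0.100506 = 4.5580

Final: 4.5580


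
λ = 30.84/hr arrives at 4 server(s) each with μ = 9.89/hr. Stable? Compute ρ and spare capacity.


Total capacity cμ = 4·9.89 = 39.56/hr
ρ = λ/(cμ) = 30.84/39.56 = 0.7796
Stable ⇔ ρ < 1: YES
Spare capacity = cμ − λ = 39.56 − 30.84 = 8.72/hr

Final: ρ = 0.7796; stable; margin = 8.72/hr


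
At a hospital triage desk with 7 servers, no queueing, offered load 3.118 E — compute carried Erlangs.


B(7,3.118) = 0.025526 (Erlang-B)
Carried load = a(1 − B) = 3.118·(1 − 0.025526) = 3.118·0.974474 = 3.0384 E

Final: 3.0384 Erlangs


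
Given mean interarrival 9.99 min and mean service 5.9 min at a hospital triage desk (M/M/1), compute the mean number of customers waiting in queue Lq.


λ = 60/9.99 = 6.0060 /hr
μ = 60/5.9 = 10.1695 /hr
ρ = λ/μ = 6.0060/10.1695 = 0.5906
Lq = ρ²/(1−ρ) = 0.3488/0.4094 = 0.8520

Final: 0.8520


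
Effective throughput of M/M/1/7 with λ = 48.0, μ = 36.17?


ρ = 1.3271; P_K = (1−ρ)ρ^7/(1−ρ^8) = 0.275052
λ_eff = λ(1 − P_K) = 48.0·(1 − 0.275052) = 48.0·0.724948 = 34.7975 /hr

Final: 34.7975 /hr


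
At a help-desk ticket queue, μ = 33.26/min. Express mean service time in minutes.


Mean service time = 1/μ = 1/33.26 minute = 0.03007 minute
In minutes: 0.03007 × 1 = 0.03007 min

Final: 0.03007 min


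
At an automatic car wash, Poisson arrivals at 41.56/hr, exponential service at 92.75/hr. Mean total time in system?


W = 1/(μ−λ) = 1/(92.75 − 41.56) = 1/51.19 = 0.01954 hr

Final: 0.01954 hr


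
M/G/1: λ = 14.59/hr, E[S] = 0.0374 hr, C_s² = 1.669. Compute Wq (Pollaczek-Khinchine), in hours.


ρ = λ·E[S] = 14.59·0.0374 = 0.5457
E[S²] = E[S]²(1+C_s²) = 0.0374²·(1+1.669) = 0.003733
Wq = λ·E[S²]/(2(1−ρ)) = 14.59·0.003733/(2·0.4543) = 0.05994 hr

Final: 0.05994 hr


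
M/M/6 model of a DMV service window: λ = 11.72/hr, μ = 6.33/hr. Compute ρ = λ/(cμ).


ρ = λ/(cμ) = 11.72/(6·6.33) = 11.72/37.98 = 0.3086

Final: 0.3086


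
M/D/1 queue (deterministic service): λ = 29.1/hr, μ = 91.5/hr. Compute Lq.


ρ = 29.1/91.5 = 0.3180
M/D/1: Lq = ρ²/(2(1−ρ)) = 0.1011/(2·0.6820) = 0.07416

Final: 0.07416


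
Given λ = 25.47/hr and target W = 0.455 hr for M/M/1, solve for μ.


W = 1/(μ−λ) ⇒ μ − λ = 1/W = 1/0.455 = 2.1978
μ = λ + 1/W = 25.47 + 2.1978 = 27.6678 per hr

Final: 27.6678 /hr


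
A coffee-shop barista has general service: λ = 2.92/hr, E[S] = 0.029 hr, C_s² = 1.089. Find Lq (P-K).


ρ = λ·E[S] = 2.92·0.029 = 0.08468
Lq = ρ²(1+C_s²)/(2(1−ρ)) = 0.007171·(1+1.089)/(2·0.9153)
= 0.007171·2.0890/1.8306 = 0.008183

Final: 0.008183


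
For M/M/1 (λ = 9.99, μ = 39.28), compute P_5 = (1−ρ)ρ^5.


ρ = 9.99/39.28 = 0.2543
P_n = (1−ρ)·ρ^n = (1 − 0.2543)·0.2543^5 = 0.7457·0.001064 = 0.0007934

Final: 0.0007934


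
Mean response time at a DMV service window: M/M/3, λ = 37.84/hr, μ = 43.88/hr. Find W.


a = 0.8624; ρ = 0.2875; P₀ = 0.419432
Lq = P₀·a^c·ρ/(c!(1−ρ)²) = 0.02538
Wq = Lq/λ = 0.02538/37.84 = 0.0006707 hr
W = Wq + 1/μ = 0.0006707 + 0.02279 = 0.02346 hr

Final: 0.02346 hr


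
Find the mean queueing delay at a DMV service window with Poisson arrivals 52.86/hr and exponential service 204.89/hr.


ρ = 52.86/204.89 = 0.2580
Wq = ρ/(μ−λ) = 0.2580/(204.89 − 52.86) = 0.2580/152.03 = 0.001697 hr

Final: 0.001697 hr
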